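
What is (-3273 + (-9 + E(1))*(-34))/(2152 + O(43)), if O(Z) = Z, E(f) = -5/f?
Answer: -2797/2195 ≈ -1.2743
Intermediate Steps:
(-3273 + (-9 + E(1))*(-34))/(2152 + O(43)) = (-3273 + (-9 - 5/1)*(-34))/(2152 + 43) = (-3273 + (-9 - 5*1)*(-34))/2195 = (-3273 + (-9 - 5)*(-34))*(1/2195) = (-3273 - 14*(-34))*(1/2195) = (-3273 + 476)*(1/2195) = -2797*1/2195 = -2797/2195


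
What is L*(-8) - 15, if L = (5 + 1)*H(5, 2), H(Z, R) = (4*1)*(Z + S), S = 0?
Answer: -975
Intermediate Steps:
H(Z, R) = 4*Z (H(Z, R) = (4*1)*(Z + 0) = 4*Z)
L = 120 (L = (5 + 1)*(4*5) = 6*20 = 120)
L*(-8) - 15 = 120*(-8) - 15 = -960 - 15 = -975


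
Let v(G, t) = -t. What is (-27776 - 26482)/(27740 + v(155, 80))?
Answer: -9043/4610 ≈ -1.9616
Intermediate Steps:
(-27776 - 26482)/(27740 + v(155, 80)) = (-27776 - 26482)/(27740 - 1*80) = -54258/(27740 - 80) = -54258/27660 = -54258*1/27660 = -9043/4610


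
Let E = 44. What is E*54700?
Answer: 2406800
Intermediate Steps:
E*54700 = 44*54700 = 2406800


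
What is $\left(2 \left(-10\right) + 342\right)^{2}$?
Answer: $103684$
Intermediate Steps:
$\left(2 \left(-10\right) + 342\right)^{2} = \left(-20 + 342\right)^{2} = 322^{2} = 103684$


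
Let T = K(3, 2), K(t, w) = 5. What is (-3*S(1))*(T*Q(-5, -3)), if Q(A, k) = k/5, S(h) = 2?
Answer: 18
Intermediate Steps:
T = 5
Q(A, k) = k/5 (Q(A, k) = k*(⅕) = k/5)
(-3*S(1))*(T*Q(-5, -3)) = (-3*2)*(5*((⅕)*(-3))) = -30*(-3)/5 = -6*(-3) = 18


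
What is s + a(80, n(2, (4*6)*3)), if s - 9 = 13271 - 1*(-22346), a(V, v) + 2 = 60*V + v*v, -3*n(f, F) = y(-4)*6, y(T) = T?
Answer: 40488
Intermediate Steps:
n(f, F) = 8 (n(f, F) = -(-4)*6/3 = -1/3*(-24) = 8)
a(V, v) = -2 + v**2 + 60*V (a(V, v) = -2 + (60*V + v*v) = -2 + (60*V + v**2) = -2 + (v**2 + 60*V) = -2 + v**2 + 60*V)
s = 35626 (s = 9 + (13271 - 1*(-22346)) = 9 + (13271 + 22346) = 9 + 35617 = 35626)
s + a(80, n(2, (4*6)*3)) = 35626 + (-2 + 8**2 + 60*80) = 35626 + (-2 + 64 + 4800) = 35626 + 4862 = 40488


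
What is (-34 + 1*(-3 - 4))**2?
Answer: 1681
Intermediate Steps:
(-34 + 1*(-3 - 4))**2 = (-34 + 1*(-7))**2 = (-34 - 7)**2 = (-41)**2 = 1681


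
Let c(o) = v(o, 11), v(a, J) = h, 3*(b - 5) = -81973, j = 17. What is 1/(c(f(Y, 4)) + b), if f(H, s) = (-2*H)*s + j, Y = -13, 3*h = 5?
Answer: -3/81953 ≈ -3.6606e-5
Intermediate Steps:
h = 5/3 (h = (⅓)*5 = 5/3 ≈ 1.6667)
b = -81958/3 (b = 5 + (⅓)*(-81973) = 5 - 81973/3 = -81958/3 ≈ -27319.)
v(a, J) = 5/3
f(H, s) = 17 - 2*H*s (f(H, s) = (-2*H)*s + 17 = -2*H*s + 17 = 17 - 2*H*s)
c(o) = 5/3
1/(c(f(Y, 4)) + b) = 1/(5/3 - 81958/3) = 1/(-81953/3) = -3/81953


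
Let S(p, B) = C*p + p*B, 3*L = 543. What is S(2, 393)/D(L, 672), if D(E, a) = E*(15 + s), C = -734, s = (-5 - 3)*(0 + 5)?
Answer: 682/4525 ≈ 0.15072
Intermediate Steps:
L = 181 (L = (1/3)*543 = 181)
s = -40 (s = -8*5 = -40)
D(E, a) = -25*E (D(E, a) = E*(15 - 40) = E*(-25) = -25*E)
S(p, B) = -734*p + B*p (S(p, B) = -734*p + p*B = -734*p + B*p)
S(2, 393)/D(L, 672) = (2*(-734 + 393))/((-25*181)) = (2*(-341))/(-4525) = -682*(-1/4525) = 682/4525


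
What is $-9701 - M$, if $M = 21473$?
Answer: $-31174$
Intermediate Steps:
$-9701 - M = -9701 - 21473 = -31174$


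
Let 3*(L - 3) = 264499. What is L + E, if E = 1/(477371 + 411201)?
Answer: 235034402579/2665716 ≈ 88169.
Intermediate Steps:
E = 1/888572 ≈ 1.1254e-6
L = 264508/3 (L = 3 + (⅓)*264499 = 3 + 264499/3 = 264508/3 ≈ 88169.)
L + E = 264508/3 + 1/888572 = 235034402579/2665716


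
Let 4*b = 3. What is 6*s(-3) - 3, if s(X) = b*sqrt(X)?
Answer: -3 + 9*I*sqrt(3)/2 ≈ -3.0 + 7.7942*I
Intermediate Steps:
b = 3/4 (b = (1/4)*3 = 3/4 ≈ 0.75000)
s(X) = 3*sqrt(X)/4
6*s(-3) - 3 = 6*(3*sqrt(-3)/4) - 3 = 6*(3*(I*sqrt(3))/4) - 3 = 6*(3*I*sqrt(3)/4) - 3 = 9*I*sqrt(3)/2 - 3 = -3 + 9*I*sqrt(3)/2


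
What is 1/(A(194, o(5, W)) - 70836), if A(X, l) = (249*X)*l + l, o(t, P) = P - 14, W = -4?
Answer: -1/940362 ≈ -1.0634e-6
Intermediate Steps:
o(t, P) = -14 + P
A(X, l) = l + 249*X*l (A(X, l) = 249*X*l + l = l + 249*X*l)
1/(A(194, o(5, W)) - 70836) = 1/((-14 - 4)*(1 + 249*194) - 70836) = 1/(-18*(1 + 48306) - 70836) = 1/(-18*48307 - 70836) = 1/(-869526 - 70836) = 1/(-940362) = -1/940362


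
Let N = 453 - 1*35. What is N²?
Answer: 174724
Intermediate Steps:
N = 418 (N = 453 - 35 = 418)
N² = 418² = 174724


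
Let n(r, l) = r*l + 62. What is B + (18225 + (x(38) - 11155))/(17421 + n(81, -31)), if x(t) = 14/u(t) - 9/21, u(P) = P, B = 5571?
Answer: 5547169449/995638 ≈ 5571.5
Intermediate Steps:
n(r, l) = 62 + l*r (n(r, l) = l*r + 62 = 62 + l*r)
x(t) = -3/7 + 14/t (x(t) = 14/t - 9/21 = 14/t - 9*1/21 = 14/t - 3/7 = -3/7 + 14/t)
B + (18225 + (x(38) - 11155))/(17421 + n(81, -31)) = 5571 + (18225 + ((-3/7 + 14/38) - 11155))/(17421 + (62 - 31*81)) = 5571 + (18225 + ((-3/7 + 14*(1/38)) - 11155))/(17421 + (62 - 2511)) = 5571 + (18225 + ((-3/7 + 7/19) - 11155))/(17421 - 2449) = 5571 + (18225 + (-8/133 - 11155))/14972 = 5571 + (18225 - 1483623/133)*(1/14972) = 5571 + (940302/133)*(1/14972) = 5571 + 470151/995638 = 5547169449/995638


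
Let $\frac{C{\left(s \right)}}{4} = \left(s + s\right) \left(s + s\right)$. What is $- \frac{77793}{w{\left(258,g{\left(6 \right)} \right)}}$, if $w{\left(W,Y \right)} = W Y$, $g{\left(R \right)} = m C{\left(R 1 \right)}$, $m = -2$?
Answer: $\frac{25931}{99072} \approx 0.26174$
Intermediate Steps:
$C{\left(s \right)} = 16 s^{2}$ ($C{\left(s \right)} = 4 \left(s + s\right) \left(s + s\right) = 4 \cdot 2 s 2 s = 4 \cdot 4 s^{2} = 16 s^{2}$)
$g{\left(R \right)} = - 32 R^{2}$ ($g{\left(R \right)} = - 2 \cdot 16 \left(R 1\right)^{2} = - 2 \cdot 16 R^{2} = - 32 R^{2}$)
$- \frac{77793}{w{\left(258,g{\left(6 \right)} \right)}} = - \frac{77793}{258 \left(- 32 \cdot 6^{2}\right)} = - \frac{77793}{258 \left(\left(-32\right) 36\right)} = - \frac{77793}{258 \left(-1152\right)} = - \frac{77793}{-297216} = \left(-77793\right) \left(- \frac{1}{297216}\right) = \frac{25931}{99072}$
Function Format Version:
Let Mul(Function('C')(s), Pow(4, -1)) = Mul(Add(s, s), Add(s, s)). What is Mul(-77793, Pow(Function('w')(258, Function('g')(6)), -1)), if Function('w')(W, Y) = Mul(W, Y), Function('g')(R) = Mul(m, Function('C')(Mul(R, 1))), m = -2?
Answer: Rational(25931, 99072) ≈ 0.26174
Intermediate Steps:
Function('C')(s) = Mul(16, Pow(s, 2)) (Function('C')(s) = Mul(4, Mul(Add(s, s), Add(s, s))) = Mul(4, Mul(Mul(2, s), Mul(2, s))) = Mul(4, Mul(4, Pow(s, 2))) = Mul(16, Pow(s, 2)))
Function('g')(R) = Mul(-32, Pow(R, 2)) (Function('g')(R) = Mul(-2, Mul(16, Pow(Mul(R, 1), 2))) = Mul(-2, Mul(16, Pow(R, 2))) = Mul(-32, Pow(R, 2)))
Mul(-77793, Pow(Function('w')(258, Function('g')(6)), -1)) = Mul(-77793, Pow(Mul(258, Mul(-32, Pow(6, 2))), -1)) = Mul(-77793, Pow(Mul(258, Mul(-32, 36)), -1)) = Mul(-77793, Pow(Mul(258, -1152), -1)) = Mul(-77793, Pow(-297216, -1)) = Mul(-77793, Rational(-1, 297216)) = Rational(25931, 99072)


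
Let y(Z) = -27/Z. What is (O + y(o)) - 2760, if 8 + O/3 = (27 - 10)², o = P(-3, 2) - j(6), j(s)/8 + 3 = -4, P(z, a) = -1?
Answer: -105462/55 ≈ -1917.5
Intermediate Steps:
j(s) = -56 (j(s) = -24 + 8*(-4) = -24 - 32 = -56)
o = 55 (o = -1 - 1*(-56) = -1 + 56 = 55)
O = 843 (O = -24 + 3*(27 - 10)² = -24 + 3*17² = -24 + 3*289 = -24 + 867 = 843)
(O + y(o)) - 2760 = (843 - 27/55) - 2760 = 46338/55 - 2760 = -105462/55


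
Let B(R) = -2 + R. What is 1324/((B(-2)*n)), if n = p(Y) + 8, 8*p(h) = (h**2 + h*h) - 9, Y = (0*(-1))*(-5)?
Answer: -2648/55 ≈ -48.145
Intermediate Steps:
Y = 0 (Y = 0*(-5) = 0)
p(h) = -9/8 + h**2/4 (p(h) = ((h**2 + h*h) - 9)/8 = ((h**2 + h**2) - 9)/8 = (2*h**2 - 9)/8 = (-9 + 2*h**2)/8 = -9/8 + h**2/4)
n = 55/8 (n = (-9/8 + (1/4)*0**2) + 8 = (-9/8 + (1/4)*0) + 8 = (-9/8 + 0) + 8 = -9/8 + 8 = 55/8 ≈ 6.8750)
1324/((B(-2)*n)) = 1324/(((-2 - 2)*(55/8))) = 1324/((-4*55/8)) = 1324/(-55/2) = 1324*(-2/55) = -2648/55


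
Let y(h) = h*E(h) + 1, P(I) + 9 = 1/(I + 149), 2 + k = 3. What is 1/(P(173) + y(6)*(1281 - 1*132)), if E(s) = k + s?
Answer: 322/15906157 ≈ 2.0244e-5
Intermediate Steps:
k = 1 (k = -2 + 3 = 1)
E(s) = 1 + s
P(I) = -9 + 1/(149 + I) (P(I) = -9 + 1/(I + 149) = -9 + 1/(149 + I))
y(h) = 1 + h*(1 + h) (y(h) = h*(1 + h) + 1 = 1 + h*(1 + h))
1/(P(173) + y(6)*(1281 - 1*132)) = 1/((-1340 - 9*173)/(149 + 173) + (1 + 6*(1 + 6))*(1281 - 1*132)) = 1/((-1340 - 1557)/322 + (1 + 6*7)*(1281 - 132)) = 1/((1/322)*(-2897) + (1 + 42)*1149) = 1/(-2897/322 + 43*1149) = 1/(-2897/322 + 49407) = 1/(15906157/322) = 322/15906157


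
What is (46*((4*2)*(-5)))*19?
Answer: -34960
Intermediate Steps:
(46*((4*2)*(-5)))*19 = (46*(8*(-5)))*19 = (46*(-40))*19 = -1840*19 = -34960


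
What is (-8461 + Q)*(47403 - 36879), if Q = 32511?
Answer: 253102200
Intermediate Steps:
(-8461 + Q)*(47403 - 36879) = (-8461 + 32511)*(47403 - 36879) = 24050*10524 = 253102200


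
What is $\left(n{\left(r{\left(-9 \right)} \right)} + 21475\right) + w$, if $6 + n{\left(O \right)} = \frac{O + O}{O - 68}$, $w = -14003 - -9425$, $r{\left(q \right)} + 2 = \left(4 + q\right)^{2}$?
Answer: $\frac{760049}{45} \approx 16890.0$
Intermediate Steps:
$r{\left(q \right)} = -2 + \left(4 + q\right)^{2}$
$w = -4578$ ($w = -14003 + 9425 = -4578$)
$n{\left(O \right)} = -6 + \frac{2 O}{-68 + O}$ ($n{\left(O \right)} = -6 + \frac{O + O}{O - 68} = -6 + \frac{2 O}{-68 + O}$)
$\left(n{\left(r{\left(-9 \right)} \right)} + 21475\right) + w = \left(\frac{4 \left(102 - \left(-2 + \left(4 - 9\right)^{2}\right)\right)}{-68 - \left(2 - \left(4 - 9\right)^{2}\right)} + 21475\right) - 4578 = \left(\frac{4 \left(102 - \left(-2 + \left(-5\right)^{2}\right)\right)}{-68 - \left(2 - \left(-5\right)^{2}\right)} + 21475\right) - 4578 = \left(\frac{4 \left(102 - \left(-2 + 25\right)\right)}{-68 + \left(-2 + 25\right)} + 21475\right) - 4578 = \left(\frac{4 \left(102 - 23\right)}{-68 + 23} + 21475\right) - 4578 = \left(\frac{4 \left(102 - 23\right)}{-45} + 21475\right) - 4578 = \left(4 \left(- \frac{1}{45}\right) 79 + 21475\right) - 4578 = \left(- \frac{316}{45} + 21475\right) - 4578 = \frac{966059}{45} - 4578 = \frac{760049}{45}$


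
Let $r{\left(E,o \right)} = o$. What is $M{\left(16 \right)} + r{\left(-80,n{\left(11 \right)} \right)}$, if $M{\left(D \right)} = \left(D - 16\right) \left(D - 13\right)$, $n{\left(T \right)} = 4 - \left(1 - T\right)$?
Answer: $14$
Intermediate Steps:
$n{\left(T \right)} = 3 + T$ ($n{\left(T \right)} = 4 + \left(-1 + T\right) = 3 + T$)
$M{\left(D \right)} = \left(-16 + D\right) \left(-13 + D\right)$
$M{\left(16 \right)} + r{\left(-80,n{\left(11 \right)} \right)} = \left(208 + 16^{2} - 464\right) + \left(3 + 11\right) = \left(208 + 256 - 464\right) + 14 = 0 + 14 = 14$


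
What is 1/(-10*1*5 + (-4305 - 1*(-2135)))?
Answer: -1/2220 ≈ -0.00045045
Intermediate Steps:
1/(-10*1*5 + (-4305 - 1*(-2135))) = 1/(-10*5 + (-4305 + 2135)) = 1/(-50 - 2170) = 1/(-2220) = -1/2220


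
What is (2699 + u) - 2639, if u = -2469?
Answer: -2409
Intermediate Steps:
(2699 + u) - 2639 = (2699 - 2469) - 2639 = 230 - 2639 = -2409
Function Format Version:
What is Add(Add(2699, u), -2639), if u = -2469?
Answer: -2409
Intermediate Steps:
Add(Add(2699, u), -2639) = Add(Add(2699, -2469), -2639) = Add(230, -2639) = -2409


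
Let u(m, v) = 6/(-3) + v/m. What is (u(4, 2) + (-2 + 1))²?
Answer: 25/4 ≈ 6.2500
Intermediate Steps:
u(m, v) = -2 + v/m (u(m, v) = 6*(-⅓) + v/m = -2 + v/m)
(u(4, 2) + (-2 + 1))² = ((-2 + 2/4) + (-2 + 1))² = ((-2 + 2*(¼)) - 1)² = ((-2 + ½) - 1)² = (-3/2 - 1)² = (-5/2)² = 25/4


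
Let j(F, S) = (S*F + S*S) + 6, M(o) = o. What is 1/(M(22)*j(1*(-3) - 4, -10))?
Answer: 1/3872 ≈ 0.00025826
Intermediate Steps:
j(F, S) = 6 + S**2 + F*S (j(F, S) = (F*S + S**2) + 6 = (S**2 + F*S) + 6 = 6 + S**2 + F*S)
1/(M(22)*j(1*(-3) - 4, -10)) = 1/(22*(6 + (-10)**2 + (1*(-3) - 4)*(-10))) = 1/(22*(6 + 100 + (-3 - 4)*(-10))) = 1/(22*(6 + 100 - 7*(-10))) = 1/(22*(6 + 100 + 70)) = 1/(22*176) = 1/3872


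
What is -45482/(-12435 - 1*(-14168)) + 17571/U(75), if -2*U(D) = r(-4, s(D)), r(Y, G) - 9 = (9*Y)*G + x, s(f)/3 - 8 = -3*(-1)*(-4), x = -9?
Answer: -13424885/124776 ≈ -107.59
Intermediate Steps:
s(f) = -12 (s(f) = 24 + 3*(-3*(-1)*(-4)) = 24 + 3*(3*(-4)) = 24 + 3*(-12) = 24 - 36 = -12)
r(Y, G) = 9*G*Y (r(Y, G) = 9 + ((9*Y)*G - 9) = 9 + (9*G*Y - 9) = 9 + (-9 + 9*G*Y) = 9*G*Y)
U(D) = -216 (U(D) = -9*(-12)*(-4)/2 = -½*432 = -216)
-45482/(-12435 - 1*(-14168)) + 17571/U(75) = -45482/(-12435 - 1*(-14168)) + 17571/(-216) = -45482/(-12435 + 14168) + 17571*(-1/216) = -45482/1733 - 5857/72 = -13424885/124776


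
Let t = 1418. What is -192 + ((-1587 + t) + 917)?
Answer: 556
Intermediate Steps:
-192 + ((-1587 + t) + 917) = -192 + ((-1587 + 1418) + 917) = -192 + (-169 + 917) = -192 + 748 = 556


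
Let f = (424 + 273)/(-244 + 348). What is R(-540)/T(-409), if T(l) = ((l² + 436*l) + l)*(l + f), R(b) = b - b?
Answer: 0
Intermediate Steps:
R(b) = 0
f = 697/104 ≈ 6.7019
T(l) = (697/104 + l)*(l² + 437*l) (T(l) = ((l² + 436*l) + l)*(l + 697/104) = (l² + 437*l)*(697/104 + l) = (697/104 + l)*(l² + 437*l))
R(-540)/T(-409) = 0/(((1/104)*(-409)*(304589 + 104*(-409)² + 46145*(-409)))) = 0/(((1/104)*(-409)*(304589 + 104*167281 - 18873305))) = 0/(((1/104)*(-409)*(304589 + 17397224 - 18873305))) = 0/(((1/104)*(-409)*(-1171492))) = 0/(119785057/26) = 0*(26/119785057) = 0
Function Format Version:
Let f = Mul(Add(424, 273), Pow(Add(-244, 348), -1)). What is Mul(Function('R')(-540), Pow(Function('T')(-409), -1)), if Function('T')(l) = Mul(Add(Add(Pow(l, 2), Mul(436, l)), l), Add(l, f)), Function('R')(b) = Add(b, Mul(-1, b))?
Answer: 0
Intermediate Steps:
Function('R')(b) = 0
f = Rational(697, 104) (f = Mul(697, Pow(104, -1)) = Mul(697, Rational(1, 104)) = Rational(697, 104) ≈ 6.7019)
Function('T')(l) = Mul(Add(Rational(697, 104), l), Add(Pow(l, 2), Mul(437, l))) (Function('T')(l) = Mul(Add(Add(Pow(l, 2), Mul(436, l)), l), Add(l, Rational(697, 104))) = Mul(Add(Pow(l, 2), Mul(437, l)), Add(Rational(697, 104), l)) = Mul(Add(Rational(697, 104), l), Add(Pow(l, 2), Mul(437, l))))
Mul(Function('R')(-540), Pow(Function('T')(-409), -1)) = Mul(0, Pow(Mul(Rational(1, 104), -409, Add(304589, Mul(104, Pow(-409, 2)), Mul(46145, -409))), -1)) = Mul(0, Pow(Mul(Rational(1, 104), -409, Add(304589, Mul(104, 167281), -18873305)), -1)) = Mul(0, Pow(Mul(Rational(1, 104), -409, Add(304589, 17397224, -18873305)), -1)) = Mul(0, Pow(Mul(Rational(1, 104), -409, -1171492), -1)) = Mul(0, Pow(Rational(119785057, 26), -1)) = Mul(0, Rational(26, 119785057)) = 0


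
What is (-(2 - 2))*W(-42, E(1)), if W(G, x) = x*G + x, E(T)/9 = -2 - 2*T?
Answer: 0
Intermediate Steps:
E(T) = -18 - 18*T (E(T) = 9*(-2 - 2*T) = -18 - 18*T)
W(G, x) = x + G*x (W(G, x) = G*x + x = x + G*x)
(-(2 - 2))*W(-42, E(1)) = (-(2 - 2))*((-18 - 18*1)*(1 - 42)) = (-1*0)*((-18 - 18)*(-41)) = 0*(-36*(-41)) = 0*1476 = 0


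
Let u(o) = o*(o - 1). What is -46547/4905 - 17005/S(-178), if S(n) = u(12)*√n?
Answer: -46547/4905 + 17005*I*√178/23496 ≈ -9.4897 + 9.6559*I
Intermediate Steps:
u(o) = o*(-1 + o)
S(n) = 132*√n (S(n) = (12*(-1 + 12))*√n = (12*11)*√n = 132*√n)
-46547/4905 - 17005/S(-178) = -46547/4905 - 17005*(-I*√178/23496) = -46547/4905 - (-17005)*I*√178/23496 = -46547/4905 + 17005*I*√178/23496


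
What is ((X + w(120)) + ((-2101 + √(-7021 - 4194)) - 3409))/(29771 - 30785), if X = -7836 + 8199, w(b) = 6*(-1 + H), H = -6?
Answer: 5189/1014 - I*√11215/1014 ≈ 5.1174 - 0.10444*I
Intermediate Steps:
w(b) = -42 (w(b) = 6*(-1 - 6) = 6*(-7) = -42)
X = 363
((X + w(120)) + ((-2101 + √(-7021 - 4194)) - 3409))/(29771 - 30785) = ((363 - 42) + ((-2101 + √(-7021 - 4194)) - 3409))/(29771 - 30785) = (321 + ((-2101 + √(-11215)) - 3409))/(-1014) = (321 + ((-2101 + I*√11215) - 3409))*(-1/1014) = (321 + (-5510 + I*√11215))*(-1/1014) = (-5189 + I*√11215)*(-1/1014) = 5189/1014 - I*√11215/1014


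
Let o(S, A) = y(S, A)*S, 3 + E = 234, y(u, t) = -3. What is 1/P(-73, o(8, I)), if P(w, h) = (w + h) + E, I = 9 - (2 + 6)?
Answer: 1/134 ≈ 0.0074627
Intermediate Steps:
I = 1 (I = 9 - 1*8 = 9 - 8 = 1)
E = 231 (E = -3 + 234 = 231)
o(S, A) = -3*S
P(w, h) = 231 + h + w (P(w, h) = (w + h) + 231 = (h + w) + 231 = 231 + h + w)
1/P(-73, o(8, I)) = 1/(231 - 3*8 - 73) = 1/(231 - 24 - 73) = 1/134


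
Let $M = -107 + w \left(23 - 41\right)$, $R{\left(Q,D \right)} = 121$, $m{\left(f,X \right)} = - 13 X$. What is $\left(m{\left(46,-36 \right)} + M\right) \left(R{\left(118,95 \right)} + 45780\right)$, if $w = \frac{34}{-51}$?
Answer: $17121073$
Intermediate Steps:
$w = - \frac{2}{3}$ ($w = 34 \left(- \frac{1}{51}\right) = - \frac{2}{3} \approx -0.66667$)
$M = -95$ ($M = -107 - \frac{2 \left(23 - 41\right)}{3} = -107 - -12 = -107 + 12 = -95$)
$\left(m{\left(46,-36 \right)} + M\right) \left(R{\left(118,95 \right)} + 45780\right) = \left(\left(-13\right) \left(-36\right) - 95\right) \left(121 + 45780\right) = \left(468 - 95\right) 45901 = 373 \cdot 45901 = 17121073$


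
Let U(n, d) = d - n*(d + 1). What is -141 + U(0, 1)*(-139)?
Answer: -280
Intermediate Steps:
U(n, d) = d - n*(1 + d)
-141 + U(0, 1)*(-139) = -141 + (1 - 1*0 - 1*1*0)*(-139) = -141 + (1 + 0 + 0)*(-139) = -141 + 1*(-139) = -141 - 139 = -280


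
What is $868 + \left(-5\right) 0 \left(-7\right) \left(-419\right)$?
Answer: $868$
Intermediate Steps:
$868 + \left(-5\right) 0 \left(-7\right) \left(-419\right) = 868 + 0 \left(-7\right) \left(-419\right) = 868 + 0 \left(-419\right) = 868 + 0 = 868$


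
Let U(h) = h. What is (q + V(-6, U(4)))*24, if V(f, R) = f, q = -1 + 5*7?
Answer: 672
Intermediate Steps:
q = 34 (q = -1 + 35 = 34)
(q + V(-6, U(4)))*24 = (34 - 6)*24 = 28*24 = 672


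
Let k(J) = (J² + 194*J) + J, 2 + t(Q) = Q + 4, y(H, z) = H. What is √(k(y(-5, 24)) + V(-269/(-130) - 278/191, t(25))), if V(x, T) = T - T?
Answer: 5*I*√38 ≈ 30.822*I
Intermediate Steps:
t(Q) = 2 + Q (t(Q) = -2 + (Q + 4) = -2 + (4 + Q) = 2 + Q)
V(x, T) = 0
k(J) = J² + 195*J
√(k(y(-5, 24)) + V(-269/(-130) - 278/191, t(25))) = √(-5*(195 - 5) + 0) = √(-5*190 + 0) = √(-950 + 0) = √(-950) = 5*I*√38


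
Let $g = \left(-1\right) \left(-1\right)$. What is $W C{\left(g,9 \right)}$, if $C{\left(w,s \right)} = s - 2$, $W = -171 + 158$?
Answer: $-91$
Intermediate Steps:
$g = 1$
$W = -13$
$C{\left(w,s \right)} = -2 + s$
$W C{\left(g,9 \right)} = - 13 \left(-2 + 9\right) = \left(-13\right) 7 = -91$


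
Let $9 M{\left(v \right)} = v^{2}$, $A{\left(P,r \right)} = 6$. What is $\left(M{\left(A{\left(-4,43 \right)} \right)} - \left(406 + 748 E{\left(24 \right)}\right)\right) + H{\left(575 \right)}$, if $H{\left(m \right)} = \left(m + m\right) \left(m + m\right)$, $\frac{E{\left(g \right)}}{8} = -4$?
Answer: $1346034$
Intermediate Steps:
$E{\left(g \right)} = -32$ ($E{\left(g \right)} = 8 \left(-4\right) = -32$)
$H{\left(m \right)} = 4 m^{2}$ ($H{\left(m \right)} = 2 m 2 m = 4 m^{2}$)
$M{\left(v \right)} = \frac{v^{2}}{9}$
$\left(M{\left(A{\left(-4,43 \right)} \right)} - \left(406 + 748 E{\left(24 \right)}\right)\right) + H{\left(575 \right)} = \left(\frac{6^{2}}{9} - -23530\right) + 4 \cdot 575^{2} = \left(\frac{1}{9} \cdot 36 + \left(-406 + 23936\right)\right) + 4 \cdot 330625 = \left(4 + 23530\right) + 1322500 = 23534 + 1322500 = 1346034$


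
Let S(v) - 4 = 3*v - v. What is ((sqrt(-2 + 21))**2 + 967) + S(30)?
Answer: 1050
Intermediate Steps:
S(v) = 4 + 2*v (S(v) = 4 + (3*v - v) = 4 + 2*v)
((sqrt(-2 + 21))**2 + 967) + S(30) = ((sqrt(-2 + 21))**2 + 967) + (4 + 2*30) = ((sqrt(19))**2 + 967) + (4 + 60) = (19 + 967) + 64 = 986 + 64 = 1050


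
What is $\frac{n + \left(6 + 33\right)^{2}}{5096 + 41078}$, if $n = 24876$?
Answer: $\frac{26397}{46174} \approx 0.57169$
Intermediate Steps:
$\frac{n + \left(6 + 33\right)^{2}}{5096 + 41078} = \frac{24876 + \left(6 + 33\right)^{2}}{5096 + 41078} = \frac{24876 + 39^{2}}{46174} = \left(24876 + 1521\right) \frac{1}{46174} = 26397 \cdot \frac{1}{46174} = \frac{26397}{46174}$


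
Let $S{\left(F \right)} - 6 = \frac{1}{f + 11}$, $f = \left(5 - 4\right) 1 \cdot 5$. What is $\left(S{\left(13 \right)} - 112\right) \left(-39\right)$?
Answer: $\frac{66105}{16} \approx 4131.6$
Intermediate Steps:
$f = 5$ ($f = 1 \cdot 5 = 5$)
$S{\left(F \right)} = \frac{97}{16}$ ($S{\left(F \right)} = 6 + \frac{1}{5 + 11} = 6 + \frac{1}{16} = \frac{97}{16}$)
$\left(S{\left(13 \right)} - 112\right) \left(-39\right) = \left(\frac{97}{16} - 112\right) \left(-39\right) = \left(- \frac{1695}{16}\right) \left(-39\right) = \frac{66105}{16}$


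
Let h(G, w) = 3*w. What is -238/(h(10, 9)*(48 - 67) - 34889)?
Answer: 119/17701 ≈ 0.0067228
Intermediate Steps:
-238/(h(10, 9)*(48 - 67) - 34889) = -238/((3*9)*(48 - 67) - 34889) = -238/(27*(-19) - 34889) = -238/(-513 - 34889) = -238/(-35402) = -238*(-1/35402) = 119/17701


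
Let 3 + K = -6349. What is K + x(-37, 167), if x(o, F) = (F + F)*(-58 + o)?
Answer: -38082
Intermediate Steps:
K = -6352 (K = -3 - 6349 = -6352)
x(o, F) = 2*F*(-58 + o) (x(o, F) = (2*F)*(-58 + o) = 2*F*(-58 + o))
K + x(-37, 167) = -6352 + 2*167*(-58 - 37) = -6352 + 2*167*(-95) = -6352 - 31730 = -38082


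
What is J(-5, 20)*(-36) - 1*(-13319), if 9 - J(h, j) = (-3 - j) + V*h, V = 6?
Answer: 11087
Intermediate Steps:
J(h, j) = 12 + j - 6*h (J(h, j) = 9 - ((-3 - j) + 6*h) = 9 - (-3 - j + 6*h) = 9 + (3 + j - 6*h) = 12 + j - 6*h)
J(-5, 20)*(-36) - 1*(-13319) = (12 + 20 - 6*(-5))*(-36) - 1*(-13319) = (12 + 20 + 30)*(-36) + 13319 = 62*(-36) + 13319 = -2232 + 13319 = 11087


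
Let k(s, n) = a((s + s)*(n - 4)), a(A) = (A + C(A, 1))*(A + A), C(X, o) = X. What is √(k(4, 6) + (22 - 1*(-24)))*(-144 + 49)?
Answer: -95*√1070 ≈ -3107.5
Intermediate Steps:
a(A) = 4*A² (a(A) = (A + A)*(A + A) = (2*A)*(2*A) = 4*A²)
k(s, n) = 16*s²*(-4 + n)² (k(s, n) = 4*((s + s)*(n - 4))² = 4*((2*s)*(-4 + n))² = 4*(2*s*(-4 + n))² = 4*(4*s²*(-4 + n)²) = 16*s²*(-4 + n)²)
√(k(4, 6) + (22 - 1*(-24)))*(-144 + 49) = √(16*4²*(-4 + 6)² + (22 - 1*(-24)))*(-144 + 49) = √(16*16*2² + (22 + 24))*(-95) = √(16*16*4 + 46)*(-95) = √(1024 + 46)*(-95) = √1070*(-95) = -95*√1070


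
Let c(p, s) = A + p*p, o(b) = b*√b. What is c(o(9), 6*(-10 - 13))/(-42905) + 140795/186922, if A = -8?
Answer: 5906038713/8019888410 ≈ 0.73642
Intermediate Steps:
o(b) = b^(3/2)
c(p, s) = -8 + p² (c(p, s) = -8 + p*p = -8 + p²)
c(o(9), 6*(-10 - 13))/(-42905) + 140795/186922 = (-8 + (9^(3/2))²)/(-42905) + 140795/186922 = (-8 + 27²)*(-1/42905) + 140795*(1/186922) = (-8 + 729)*(-1/42905) + 140795/186922 = 721*(-1/42905) + 140795/186922 = -721/42905 + 140795/186922 = 5906038713/8019888410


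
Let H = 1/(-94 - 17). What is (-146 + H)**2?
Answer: 262666849/12321 ≈ 21319.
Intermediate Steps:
H = -1/111 (H = 1/(-111) = -1/111 ≈ -0.0090090)
(-146 + H)**2 = (-146 - 1/111)**2 = (-16207/111)**2 = 262666849/12321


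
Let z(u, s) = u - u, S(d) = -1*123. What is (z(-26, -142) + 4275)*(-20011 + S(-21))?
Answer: -86072850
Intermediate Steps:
S(d) = -123
z(u, s) = 0
(z(-26, -142) + 4275)*(-20011 + S(-21)) = (0 + 4275)*(-20011 - 123) = 4275*(-20134) = -86072850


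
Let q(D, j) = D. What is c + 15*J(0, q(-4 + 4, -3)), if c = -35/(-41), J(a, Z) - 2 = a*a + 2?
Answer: 2495/41 ≈ 60.854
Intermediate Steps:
J(a, Z) = 4 + a**2 (J(a, Z) = 2 + (a*a + 2) = 2 + (a**2 + 2) = 2 + (2 + a**2) = 4 + a**2)
c = 35/41 (c = -35*(-1/41) = 35/41 ≈ 0.85366)
c + 15*J(0, q(-4 + 4, -3)) = 35/41 + 15*(4 + 0**2) = 35/41 + 15*(4 + 0) = 35/41 + 15*4 = 35/41 + 60 = 2495/41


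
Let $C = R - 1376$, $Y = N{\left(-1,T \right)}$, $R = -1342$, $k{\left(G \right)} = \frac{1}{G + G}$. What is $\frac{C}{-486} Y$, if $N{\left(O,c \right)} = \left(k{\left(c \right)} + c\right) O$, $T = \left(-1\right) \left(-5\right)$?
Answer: $- \frac{2567}{90} \approx -28.522$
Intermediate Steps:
$k{\left(G \right)} = \frac{1}{2 G}$
$T = 5$
$N{\left(O,c \right)} = O \left(c + \frac{1}{2 c}\right)$ ($N{\left(O,c \right)} = \left(\frac{1}{2 c} + c\right) O = \left(c + \frac{1}{2 c}\right) O = O \left(c + \frac{1}{2 c}\right)$)
$Y = - \frac{51}{10}$ ($Y = \left(-1\right) 5 + \frac{1}{2} \left(-1\right) \frac{1}{5} = -5 + \frac{1}{2} \left(-1\right) \frac{1}{5} = -5 - \frac{1}{10} = - \frac{51}{10} \approx -5.1$)
$C = -2718$ ($C = -1342 - 1376 = -2718$)
$\frac{C}{-486} Y = - \frac{2718}{-486} \left(- \frac{51}{10}\right) = \left(-2718\right) \left(- \frac{1}{486}\right) \left(- \frac{51}{10}\right) = \frac{151}{27} \left(- \frac{51}{10}\right) = - \frac{2567}{90}$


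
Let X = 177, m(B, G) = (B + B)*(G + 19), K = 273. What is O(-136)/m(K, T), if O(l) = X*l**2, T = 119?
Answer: 272816/6279 ≈ 43.449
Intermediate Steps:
m(B, G) = 2*B*(19 + G) (m(B, G) = (2*B)*(19 + G) = 2*B*(19 + G))
O(l) = 177*l**2
O(-136)/m(K, T) = (177*(-136)**2)/((2*273*(19 + 119))) = (177*18496)/((2*273*138)) = 3273792/75348 = 3273792*(1/75348) = 272816/6279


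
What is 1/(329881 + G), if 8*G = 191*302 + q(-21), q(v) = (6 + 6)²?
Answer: 4/1348437 ≈ 2.9664e-6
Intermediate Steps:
q(v) = 144 (q(v) = 12² = 144)
G = 28913/4 (G = (191*302 + 144)/8 = (57682 + 144)/8 = (⅛)*57826 = 28913/4 ≈ 7228.3)
1/(329881 + G) = 1/(329881 + 28913/4) = 1/(1348437/4) = 4/1348437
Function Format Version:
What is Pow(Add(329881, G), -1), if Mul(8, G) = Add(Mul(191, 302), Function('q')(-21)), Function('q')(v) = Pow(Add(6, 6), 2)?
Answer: Rational(4, 1348437) ≈ 2.9664e-6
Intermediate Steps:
Function('q')(v) = 144 (Function('q')(v) = Pow(12, 2) = 144)
G = Rational(28913, 4) (G = Mul(Rational(1, 8), Add(Mul(191, 302), 144)) = Mul(Rational(1, 8), Add(57682, 144)) = Mul(Rational(1, 8), 57826) = Rational(28913, 4) ≈ 7228.3)
Pow(Add(329881, G), -1) = Pow(Add(329881, Rational(28913, 4)), -1) = Pow(Rational(1348437, 4), -1) = Rational(4, 1348437)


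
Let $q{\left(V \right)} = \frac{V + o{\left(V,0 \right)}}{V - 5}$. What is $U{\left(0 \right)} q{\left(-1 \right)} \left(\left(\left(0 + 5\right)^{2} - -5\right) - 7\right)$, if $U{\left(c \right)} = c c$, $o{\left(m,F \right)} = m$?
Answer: $0$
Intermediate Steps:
$U{\left(c \right)} = c^{2}$
$q{\left(V \right)} = \frac{2 V}{-5 + V}$ ($q{\left(V \right)} = \frac{V + V}{V - 5} = \frac{2 V}{-5 + V}$)
$U{\left(0 \right)} q{\left(-1 \right)} \left(\left(\left(0 + 5\right)^{2} - -5\right) - 7\right) = 0^{2} \cdot 2 \left(-1\right) \frac{1}{-5 - 1} \left(\left(\left(0 + 5\right)^{2} - -5\right) - 7\right) = 0 \cdot 2 \left(-1\right) \frac{1}{-6} \left(\left(5^{2} + 5\right) - 7\right) = 0 \cdot 2 \left(-1\right) \left(- \frac{1}{6}\right) \left(\left(25 + 5\right) - 7\right) = 0 \cdot \frac{1}{3} \left(30 - 7\right) = 0 \cdot 23 = 0$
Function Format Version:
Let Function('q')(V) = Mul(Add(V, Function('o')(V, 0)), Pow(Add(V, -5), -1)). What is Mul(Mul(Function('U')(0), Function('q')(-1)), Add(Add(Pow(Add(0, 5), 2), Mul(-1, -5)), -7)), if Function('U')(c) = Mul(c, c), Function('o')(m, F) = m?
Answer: 0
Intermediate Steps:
Function('U')(c) = Pow(c, 2)
Function('q')(V) = Mul(2, V, Pow(Add(-5, V), -1)) (Function('q')(V) = Mul(Add(V, V), Pow(Add(V, -5), -1)) = Mul(Mul(2, V), Pow(Add(-5, V), -1)) = Mul(2, V, Pow(Add(-5, V), -1)))
Mul(Mul(Function('U')(0), Function('q')(-1)), Add(Add(Pow(Add(0, 5), 2), Mul(-1, -5)), -7)) = Mul(Mul(Pow(0, 2), Mul(2, -1, Pow(Add(-5, -1), -1))), Add(Add(Pow(Add(0, 5), 2), Mul(-1, -5)), -7)) = Mul(Mul(0, Mul(2, -1, Pow(-6, -1))), Add(Add(Pow(5, 2), 5), -7)) = Mul(Mul(0, Mul(2, -1, Rational(-1, 6))), Add(Add(25, 5), -7)) = Mul(Mul(0, Rational(1, 3)), Add(30, -7)) = Mul(0, 23) = 0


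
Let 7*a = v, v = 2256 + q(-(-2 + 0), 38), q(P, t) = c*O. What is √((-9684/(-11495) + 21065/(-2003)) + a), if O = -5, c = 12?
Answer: √65271155848302005/14651945 ≈ 17.437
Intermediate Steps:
q(P, t) = -60 (q(P, t) = 12*(-5) = -60)
v = 2196 (v = 2256 - 60 = 2196)
a = 2196/7 (a = (⅐)*2196 = 2196/7 ≈ 313.71)
√((-9684/(-11495) + 21065/(-2003)) + a) = √((-9684/(-11495) + 21065/(-2003)) + 2196/7) = √((-9684*(-1/11495) + 21065*(-1/2003)) + 2196/7) = √((9684/11495 - 21065/2003) + 2196/7) = √(-222745123/23024485 + 2196/7) = √(49002553199/161171395) = √65271155848302005/14651945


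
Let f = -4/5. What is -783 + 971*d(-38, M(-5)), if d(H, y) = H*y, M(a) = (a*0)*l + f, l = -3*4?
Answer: 143677/5 ≈ 28735.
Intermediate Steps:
l = -12
f = -4/5 (f = -4*1/5 = -4/5 ≈ -0.80000)
M(a) = -4/5 (M(a) = (a*0)*(-12) - 4/5 = 0*(-12) - 4/5 = 0 - 4/5 = -4/5)
-783 + 971*d(-38, M(-5)) = -783 + 971*(-38*(-4/5)) = -783 + 971*(152/5) = -783 + 147592/5 = 143677/5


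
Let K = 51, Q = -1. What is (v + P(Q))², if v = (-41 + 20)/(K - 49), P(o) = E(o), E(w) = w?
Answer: 529/4 ≈ 132.25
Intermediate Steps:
P(o) = o
v = -21/2 (v = (-41 + 20)/(51 - 49) = -21/2 ≈ -10.500)
(v + P(Q))² = (-21/2 - 1)² = (-23/2)² = 529/4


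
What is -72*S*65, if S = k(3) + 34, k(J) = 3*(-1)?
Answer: -145080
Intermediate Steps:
k(J) = -3
S = 31 (S = -3 + 34 = 31)
-72*S*65 = -72*31*65 = -2232*65 = -145080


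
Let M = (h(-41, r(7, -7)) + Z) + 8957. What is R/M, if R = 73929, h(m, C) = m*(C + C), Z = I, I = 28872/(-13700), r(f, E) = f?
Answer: 253206825/28704557 ≈ 8.8211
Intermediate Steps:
I = -7218/3425 (I = 28872*(-1/13700) = -7218/3425 ≈ -2.1074)
Z = -7218/3425 ≈ -2.1074
h(m, C) = 2*C*m (h(m, C) = m*(2*C) = 2*C*m)
M = 28704557/3425 (M = (2*7*(-41) - 7218/3425) + 8957 = (-574 - 7218/3425) + 8957 = -1973168/3425 + 8957 = 28704557/3425 ≈ 8380.9)
R/M = 73929/(28704557/3425) = 73929*(3425/28704557) = 253206825/28704557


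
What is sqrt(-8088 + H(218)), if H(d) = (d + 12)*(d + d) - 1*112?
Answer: 4*sqrt(5755) ≈ 303.45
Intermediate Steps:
H(d) = -112 + 2*d*(12 + d) (H(d) = (12 + d)*(2*d) - 112 = 2*d*(12 + d) - 112 = -112 + 2*d*(12 + d))
sqrt(-8088 + H(218)) = sqrt(-8088 + (-112 + 2*218**2 + 24*218)) = sqrt(-8088 + (-112 + 2*47524 + 5232)) = sqrt(-8088 + (-112 + 95048 + 5232)) = sqrt(-8088 + 100168) = sqrt(92080) = 4*sqrt(5755)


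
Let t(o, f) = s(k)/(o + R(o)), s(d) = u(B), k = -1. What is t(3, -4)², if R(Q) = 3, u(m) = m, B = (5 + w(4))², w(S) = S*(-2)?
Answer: 9/4 ≈ 2.2500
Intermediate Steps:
w(S) = -2*S
B = 9 (B = (5 - 2*4)² = (5 - 8)² = (-3)² = 9)
s(d) = 9
t(o, f) = 9/(3 + o) (t(o, f) = 9/(o + 3) = 9/(3 + o))
t(3, -4)² = (9/(3 + 3))² = (9/6)² = (9*(⅙))² = (3/2)² = 9/4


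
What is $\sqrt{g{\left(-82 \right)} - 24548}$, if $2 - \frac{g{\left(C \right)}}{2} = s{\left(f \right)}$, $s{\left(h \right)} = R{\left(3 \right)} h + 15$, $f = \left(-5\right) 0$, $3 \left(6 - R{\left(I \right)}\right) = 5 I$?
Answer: $i \sqrt{24574} \approx 156.76 i$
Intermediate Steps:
$R{\left(I \right)} = 6 - \frac{5 I}{3}$
$f = 0$
$s{\left(h \right)} = 15 + h$ ($s{\left(h \right)} = \left(6 - 5\right) h + 15 = 1 h + 15 = h + 15 = 15 + h$)
$g{\left(C \right)} = -26$ ($g{\left(C \right)} = 4 - 2 \left(15 + 0\right) = 4 - 30 = -26$)
$\sqrt{g{\left(-82 \right)} - 24548} = \sqrt{-26 - 24548} = \sqrt{-24574} = i \sqrt{24574}$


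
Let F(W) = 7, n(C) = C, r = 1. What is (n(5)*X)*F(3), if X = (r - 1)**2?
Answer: 0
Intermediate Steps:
X = 0 (X = (1 - 1)**2 = 0**2 = 0)
(n(5)*X)*F(3) = (5*0)*7 = 0*7 = 0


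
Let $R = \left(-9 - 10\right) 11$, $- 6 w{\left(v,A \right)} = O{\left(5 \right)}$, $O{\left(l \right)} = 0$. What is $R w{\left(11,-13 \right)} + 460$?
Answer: $460$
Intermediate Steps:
$w{\left(v,A \right)} = 0$ ($w{\left(v,A \right)} = \left(- \frac{1}{6}\right) 0 = 0$)
$R = -209$ ($R = \left(-19\right) 11 = -209$)
$R w{\left(11,-13 \right)} + 460 = \left(-209\right) 0 + 460 = 0 + 460 = 460$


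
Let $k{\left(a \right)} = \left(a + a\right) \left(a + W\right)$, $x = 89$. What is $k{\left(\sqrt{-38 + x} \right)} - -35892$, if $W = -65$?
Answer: $35994 - 130 \sqrt{51} \approx 35066.0$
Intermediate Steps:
$k{\left(a \right)} = 2 a \left(-65 + a\right)$ ($k{\left(a \right)} = \left(a + a\right) \left(a - 65\right) = 2 a \left(-65 + a\right)$)
$k{\left(\sqrt{-38 + x} \right)} - -35892 = 2 \sqrt{-38 + 89} \left(-65 + \sqrt{-38 + 89}\right) - -35892 = 2 \sqrt{51} \left(-65 + \sqrt{51}\right) + 35892 = 35892 + 2 \sqrt{51} \left(-65 + \sqrt{51}\right)$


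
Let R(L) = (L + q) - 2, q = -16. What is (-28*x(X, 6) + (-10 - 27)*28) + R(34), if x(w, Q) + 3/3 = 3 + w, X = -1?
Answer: -1048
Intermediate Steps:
R(L) = -18 + L (R(L) = (L - 16) - 2 = (-16 + L) - 2 = -18 + L)
x(w, Q) = 2 + w (x(w, Q) = -1 + (3 + w) = 2 + w)
(-28*x(X, 6) + (-10 - 27)*28) + R(34) = (-28*(2 - 1) + (-10 - 27)*28) + (-18 + 34) = (-28*1 - 37*28) + 16 = (-28 - 1036) + 16 = -1064 + 16 = -1048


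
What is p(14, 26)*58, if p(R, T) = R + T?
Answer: 2320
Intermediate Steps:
p(14, 26)*58 = (14 + 26)*58 = 40*58 = 2320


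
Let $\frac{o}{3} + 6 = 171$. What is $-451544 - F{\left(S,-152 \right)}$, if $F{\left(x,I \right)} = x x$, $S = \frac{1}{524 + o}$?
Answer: $- \frac{468865679385}{1038361} \approx -4.5154 \cdot 10^{5}$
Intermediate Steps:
$o = 495$ ($o = -18 + 3 \cdot 171 = -18 + 513 = 495$)
$S = \frac{1}{1019}$ ($S = \frac{1}{524 + 495} = \frac{1}{1019} \approx 0.00098135$)
$F{\left(x,I \right)} = x^{2}$
$-451544 - F{\left(S,-152 \right)} = -451544 - \left(\frac{1}{1019}\right)^{2} = -451544 - \frac{1}{1038361} = - \frac{468865679385}{1038361}$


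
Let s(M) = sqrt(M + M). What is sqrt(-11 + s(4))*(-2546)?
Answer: -2546*I*sqrt(11 - 2*sqrt(2)) ≈ -7278.0*I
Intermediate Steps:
s(M) = sqrt(2)*sqrt(M) (s(M) = sqrt(2*M) = sqrt(2)*sqrt(M))
sqrt(-11 + s(4))*(-2546) = sqrt(-11 + sqrt(2)*sqrt(4))*(-2546) = sqrt(-11 + sqrt(2)*2)*(-2546) = sqrt(-11 + 2*sqrt(2))*(-2546) = -2546*sqrt(-11 + 2*sqrt(2))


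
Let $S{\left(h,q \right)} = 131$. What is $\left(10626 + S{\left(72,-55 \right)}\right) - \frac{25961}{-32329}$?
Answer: $\frac{347789014}{32329} \approx 10758.0$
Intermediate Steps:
$\left(10626 + S{\left(72,-55 \right)}\right) - \frac{25961}{-32329} = \left(10626 + 131\right) - \frac{25961}{-32329} = 10757 - - \frac{25961}{32329} = 10757 + \frac{25961}{32329} = \frac{347789014}{32329}$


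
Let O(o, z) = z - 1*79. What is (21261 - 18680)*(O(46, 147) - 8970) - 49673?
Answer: -23025735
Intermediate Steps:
O(o, z) = -79 + z (O(o, z) = z - 79 = -79 + z)
(21261 - 18680)*(O(46, 147) - 8970) - 49673 = (21261 - 18680)*((-79 + 147) - 8970) - 49673 = 2581*(68 - 8970) - 49673 = 2581*(-8902) - 49673 = -22976062 - 49673 = -23025735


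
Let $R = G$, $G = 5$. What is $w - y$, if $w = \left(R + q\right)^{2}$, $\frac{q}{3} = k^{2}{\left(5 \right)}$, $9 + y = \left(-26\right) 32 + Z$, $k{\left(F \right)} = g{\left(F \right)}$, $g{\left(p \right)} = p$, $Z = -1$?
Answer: $7242$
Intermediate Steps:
$k{\left(F \right)} = F$
$R = 5$
$y = -842$ ($y = -9 - 833 = -842$)
$q = 75$ ($q = 3 \cdot 5^{2} = 3 \cdot 25 = 75$)
$w = 6400$ ($w = \left(5 + 75\right)^{2} = 80^{2} = 6400$)
$w - y = 6400 - -842 = 6400 + 842 = 7242$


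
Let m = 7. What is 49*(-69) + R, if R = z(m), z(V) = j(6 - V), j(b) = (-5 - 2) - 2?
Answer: -3390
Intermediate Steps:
j(b) = -9 (j(b) = -7 - 2 = -9)
z(V) = -9
R = -9
49*(-69) + R = 49*(-69) - 9 = -3381 - 9 = -3390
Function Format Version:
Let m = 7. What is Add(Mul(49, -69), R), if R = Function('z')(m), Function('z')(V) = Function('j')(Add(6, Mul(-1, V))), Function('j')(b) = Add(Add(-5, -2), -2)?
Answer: -3390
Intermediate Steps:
Function('j')(b) = -9 (Function('j')(b) = Add(-7, -2) = -9)
Function('z')(V) = -9
R = -9
Add(Mul(49, -69), R) = Add(Mul(49, -69), -9) = Add(-3381, -9) = -3390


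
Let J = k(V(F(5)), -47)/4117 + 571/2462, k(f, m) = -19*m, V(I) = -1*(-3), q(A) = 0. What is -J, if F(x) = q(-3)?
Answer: -4549373/10136054 ≈ -0.44883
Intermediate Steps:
F(x) = 0
V(I) = 3
J = 4549373/10136054 (J = -19*(-47)/4117 + 571/2462 = 893*(1/4117) + 571*(1/2462) = 893/4117 + 571/2462 = 4549373/10136054 ≈ 0.44883)
-J = -1*4549373/10136054 = -4549373/10136054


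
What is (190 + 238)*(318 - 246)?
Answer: 30816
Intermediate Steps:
(190 + 238)*(318 - 246) = 428*72 = 30816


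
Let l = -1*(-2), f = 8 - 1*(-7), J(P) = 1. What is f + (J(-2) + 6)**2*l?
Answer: 113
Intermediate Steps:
f = 15 (f = 8 + 7 = 15)
l = 2
f + (J(-2) + 6)**2*l = 15 + (1 + 6)**2*2 = 15 + 7**2*2 = 15 + 49*2 = 15 + 98 = 113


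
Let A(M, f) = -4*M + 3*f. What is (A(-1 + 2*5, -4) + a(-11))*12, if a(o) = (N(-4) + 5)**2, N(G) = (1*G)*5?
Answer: 2124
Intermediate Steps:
N(G) = 5*G (N(G) = G*5 = 5*G)
a(o) = 225 (a(o) = (5*(-4) + 5)**2 = (-20 + 5)**2 = (-15)**2 = 225)
(A(-1 + 2*5, -4) + a(-11))*12 = ((-4*(-1 + 2*5) + 3*(-4)) + 225)*12 = ((-4*(-1 + 10) - 12) + 225)*12 = ((-4*9 - 12) + 225)*12 = ((-36 - 12) + 225)*12 = (-48 + 225)*12 = 177*12 = 2124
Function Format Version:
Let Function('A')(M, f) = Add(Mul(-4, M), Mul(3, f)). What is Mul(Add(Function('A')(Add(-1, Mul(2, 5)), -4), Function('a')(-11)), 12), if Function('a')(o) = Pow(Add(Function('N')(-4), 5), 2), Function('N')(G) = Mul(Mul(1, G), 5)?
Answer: 2124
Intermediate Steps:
Function('N')(G) = Mul(5, G) (Function('N')(G) = Mul(G, 5) = Mul(5, G))
Function('a')(o) = 225 (Function('a')(o) = Pow(Add(Mul(5, -4), 5), 2) = Pow(Add(-20, 5), 2) = Pow(-15, 2) = 225)
Mul(Add(Function('A')(Add(-1, Mul(2, 5)), -4), Function('a')(-11)), 12) = Mul(Add(Add(Mul(-4, Add(-1, Mul(2, 5))), Mul(3, -4)), 225), 12) = Mul(Add(Add(Mul(-4, Add(-1, 10)), -12), 225), 12) = Mul(Add(Add(Mul(-4, 9), -12), 225), 12) = Mul(Add(Add(-36, -12), 225), 12) = Mul(Add(-48, 225), 12) = Mul(177, 12) = 2124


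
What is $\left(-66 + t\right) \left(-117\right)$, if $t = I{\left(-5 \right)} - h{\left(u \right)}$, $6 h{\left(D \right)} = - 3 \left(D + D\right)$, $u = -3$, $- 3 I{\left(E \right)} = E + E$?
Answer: $7683$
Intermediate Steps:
$I{\left(E \right)} = - \frac{2 E}{3}$ ($I{\left(E \right)} = - \frac{E + E}{3} = - \frac{2 E}{3}$)
$h{\left(D \right)} = - D$ ($h{\left(D \right)} = \frac{\left(-3\right) \left(D + D\right)}{6} = \frac{\left(-3\right) 2 D}{6} = \frac{\left(-6\right) D}{6} = - D$)
$t = \frac{1}{3}$ ($t = \left(- \frac{2}{3}\right) \left(-5\right) - \left(-1\right) \left(-3\right) = \frac{10}{3} - 3 = \frac{1}{3} \approx 0.33333$)
$\left(-66 + t\right) \left(-117\right) = \left(-66 + \frac{1}{3}\right) \left(-117\right) = \left(- \frac{197}{3}\right) \left(-117\right) = 7683$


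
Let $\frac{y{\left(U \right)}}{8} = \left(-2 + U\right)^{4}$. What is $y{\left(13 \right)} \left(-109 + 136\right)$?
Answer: $3162456$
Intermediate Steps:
$y{\left(U \right)} = 8 \left(-2 + U\right)^{4}$
$y{\left(13 \right)} \left(-109 + 136\right) = 8 \left(-2 + 13\right)^{4} \left(-109 + 136\right) = 8 \cdot 11^{4} \cdot 27 = 8 \cdot 14641 \cdot 27 = 117128 \cdot 27 = 3162456$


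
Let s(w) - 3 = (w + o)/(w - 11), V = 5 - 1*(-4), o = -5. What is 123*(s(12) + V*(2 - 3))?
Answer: 123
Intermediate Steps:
V = 9 (V = 5 + 4 = 9)
s(w) = 3 + (-5 + w)/(-11 + w) (s(w) = 3 + (w - 5)/(w - 11) = 3 + (-5 + w)/(-11 + w))
123*(s(12) + V*(2 - 3)) = 123*(2*(-19 + 2*12)/(-11 + 12) + 9*(2 - 3)) = 123*(2*(-19 + 24)/1 + 9*(-1)) = 123*(2*1*5 - 9) = 123*(10 - 9) = 123*1 = 123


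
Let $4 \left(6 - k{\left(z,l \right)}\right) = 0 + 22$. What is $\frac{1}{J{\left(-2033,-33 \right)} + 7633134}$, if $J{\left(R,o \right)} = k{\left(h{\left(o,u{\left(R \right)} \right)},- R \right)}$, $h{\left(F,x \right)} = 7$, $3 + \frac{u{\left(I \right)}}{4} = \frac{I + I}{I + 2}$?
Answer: $\frac{2}{15266269} \approx 1.3101 \cdot 10^{-7}$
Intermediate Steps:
$u{\left(I \right)} = -12 + \frac{8 I}{2 + I}$ ($u{\left(I \right)} = -12 + 4 \frac{I + I}{I + 2} = -12 + 4 \frac{2 I}{2 + I} = -12 + \frac{8 I}{2 + I}$)
$k{\left(z,l \right)} = \frac{1}{2}$ ($k{\left(z,l \right)} = 6 - \frac{0 + 22}{4} = 6 - \frac{11}{2} = \frac{1}{2}$)
$J{\left(R,o \right)} = \frac{1}{2}$
$\frac{1}{J{\left(-2033,-33 \right)} + 7633134} = \frac{1}{\frac{1}{2} + 7633134} = \frac{1}{\frac{15266269}{2}} = \frac{2}{15266269}$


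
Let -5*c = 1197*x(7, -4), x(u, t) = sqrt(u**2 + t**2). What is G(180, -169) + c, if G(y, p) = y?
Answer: 180 - 1197*sqrt(65)/5 ≈ -1750.1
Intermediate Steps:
x(u, t) = sqrt(t**2 + u**2)
c = -1197*sqrt(65)/5 (c = -1197*sqrt((-4)**2 + 7**2)/5 = -1197*sqrt(16 + 49)/5 = -1197*sqrt(65)/5 ≈ -1930.1)
G(180, -169) + c = 180 - 1197*sqrt(65)/5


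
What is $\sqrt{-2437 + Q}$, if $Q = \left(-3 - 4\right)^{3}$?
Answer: $2 i \sqrt{695} \approx 52.726 i$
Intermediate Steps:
$Q = -343$ ($Q = \left(-7\right)^{3} = -343$)
$\sqrt{-2437 + Q} = \sqrt{-2437 - 343} = \sqrt{-2780} = 2 i \sqrt{695}$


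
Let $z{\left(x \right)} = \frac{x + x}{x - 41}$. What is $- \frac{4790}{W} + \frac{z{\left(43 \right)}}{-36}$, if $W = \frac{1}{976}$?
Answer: $- \frac{168301483}{36} \approx -4.675 \cdot 10^{6}$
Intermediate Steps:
$z{\left(x \right)} = \frac{2 x}{-41 + x}$
$W = \frac{1}{976} \approx 0.0010246$
$- \frac{4790}{W} + \frac{z{\left(43 \right)}}{-36} = - 4790 \frac{1}{\frac{1}{976}} + \frac{2 \cdot 43 \frac{1}{-41 + 43}}{-36} = \left(-4790\right) 976 + 2 \cdot 43 \cdot \frac{1}{2} \left(- \frac{1}{36}\right) = -4675040 + 2 \cdot 43 \cdot \frac{1}{2} \left(- \frac{1}{36}\right) = -4675040 + 43 \left(- \frac{1}{36}\right) = -4675040 - \frac{43}{36} = - \frac{168301483}{36}$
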